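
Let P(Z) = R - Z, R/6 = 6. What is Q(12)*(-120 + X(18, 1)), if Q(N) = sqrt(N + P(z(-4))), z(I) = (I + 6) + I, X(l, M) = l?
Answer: -510*sqrt(2) ≈ -721.25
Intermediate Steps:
R = 36 (R = 6*6 = 36)
z(I) = 6 + 2*I (z(I) = (6 + I) + I = 6 + 2*I)
P(Z) = 36 - Z
Q(N) = sqrt(38 + N) (Q(N) = sqrt(N + (36 - (6 + 2*(-4)))) = sqrt(N + (36 - (6 - 8))) = sqrt(N + (36 - 1*(-2))) = sqrt(N + (36 + 2)) = sqrt(N + 38) = sqrt(38 + N))
Q(12)*(-120 + X(18, 1)) = sqrt(38 + 12)*(-120 + 18) = sqrt(50)*(-102) = (5*sqrt(2))*(-102) = -510*sqrt(2)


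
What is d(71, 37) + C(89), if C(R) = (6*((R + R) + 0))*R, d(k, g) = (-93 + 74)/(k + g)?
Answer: 10265597/108 ≈ 95052.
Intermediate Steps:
d(k, g) = -19/(g + k)
C(R) = 12*R² (C(R) = (6*(2*R + 0))*R = (6*(2*R))*R = (12*R)*R = 12*R²)
d(71, 37) + C(89) = -19/(37 + 71) + 12*89² = -19/108 + 12*7921 = -19*1/108 + 95052 = -19/108 + 95052 = 10265597/108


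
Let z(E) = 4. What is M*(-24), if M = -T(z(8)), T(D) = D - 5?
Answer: -24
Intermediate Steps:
T(D) = -5 + D
M = 1 (M = -(-5 + 4) = -1*(-1) = 1)
M*(-24) = 1*(-24) = -24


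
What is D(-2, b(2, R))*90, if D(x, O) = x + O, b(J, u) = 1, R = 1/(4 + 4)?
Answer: -90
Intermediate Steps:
R = ⅛ (R = 1/8 = ⅛ ≈ 0.12500)
D(x, O) = O + x
D(-2, b(2, R))*90 = (1 - 2)*90 = -1*90 = -90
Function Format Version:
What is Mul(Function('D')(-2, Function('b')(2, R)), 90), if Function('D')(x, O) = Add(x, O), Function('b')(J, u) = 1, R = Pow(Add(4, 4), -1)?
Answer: -90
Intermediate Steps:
R = Rational(1, 8) (R = Pow(8, -1) = Rational(1, 8) ≈ 0.12500)
Function('D')(x, O) = Add(O, x)
Mul(Function('D')(-2, Function('b')(2, R)), 90) = Mul(Add(1, -2), 90) = Mul(-1, 90) = -90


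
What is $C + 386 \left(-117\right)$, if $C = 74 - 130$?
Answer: $-45218$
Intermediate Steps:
$C = -56$
$C + 386 \left(-117\right) = -56 + 386 \left(-117\right) = -56 - 45162 = -45218$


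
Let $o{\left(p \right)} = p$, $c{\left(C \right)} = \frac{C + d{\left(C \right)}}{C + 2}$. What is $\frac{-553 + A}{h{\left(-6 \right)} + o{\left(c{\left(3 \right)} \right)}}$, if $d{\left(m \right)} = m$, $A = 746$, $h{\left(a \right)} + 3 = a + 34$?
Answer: $\frac{965}{131} \approx 7.3664$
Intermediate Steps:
$h{\left(a \right)} = 31 + a$ ($h{\left(a \right)} = -3 + \left(a + 34\right) = -3 + \left(34 + a\right) = 31 + a$)
$c{\left(C \right)} = \frac{2 C}{2 + C}$ ($c{\left(C \right)} = \frac{C + C}{C + 2} = \frac{2 C}{2 + C}$)
$\frac{-553 + A}{h{\left(-6 \right)} + o{\left(c{\left(3 \right)} \right)}} = \frac{-553 + 746}{\left(31 - 6\right) + 2 \cdot 3 \frac{1}{2 + 3}} = \frac{193}{25 + 2 \cdot 3 \cdot \frac{1}{5}} = \frac{193}{25 + \frac{6}{5}} = \frac{193}{\frac{131}{5}} = 193 \cdot \frac{5}{131} = \frac{965}{131}$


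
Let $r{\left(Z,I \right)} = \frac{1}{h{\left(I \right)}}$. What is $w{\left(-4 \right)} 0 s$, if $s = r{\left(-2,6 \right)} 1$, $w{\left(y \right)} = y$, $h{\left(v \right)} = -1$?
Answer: $0$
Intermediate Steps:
$r{\left(Z,I \right)} = -1$ ($r{\left(Z,I \right)} = \frac{1}{-1} = -1$)
$s = -1$ ($s = \left(-1\right) 1 = -1$)
$w{\left(-4 \right)} 0 s = \left(-4\right) 0 \left(-1\right) = 0 \left(-1\right) = 0$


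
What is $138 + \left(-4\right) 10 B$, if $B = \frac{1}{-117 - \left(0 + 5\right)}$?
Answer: $\frac{8438}{61} \approx 138.33$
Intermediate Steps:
$B = - \frac{1}{122}$ ($B = \frac{1}{-117 - 5} = \frac{1}{-122} = - \frac{1}{122} \approx -0.0081967$)
$138 + \left(-4\right) 10 B = 138 + \left(-4\right) 10 \left(- \frac{1}{122}\right) = 138 - - \frac{20}{61} = 138 + \frac{20}{61} = \frac{8438}{61}$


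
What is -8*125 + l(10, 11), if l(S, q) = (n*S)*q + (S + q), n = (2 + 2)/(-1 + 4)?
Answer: -2497/3 ≈ -832.33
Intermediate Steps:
n = 4/3 ≈ 1.3333
l(S, q) = S + q + 4*S*q/3 (l(S, q) = (4*S/3)*q + (S + q) = 4*S*q/3 + (S + q) = S + q + 4*S*q/3)
-8*125 + l(10, 11) = -8*125 + (10 + 11 + (4/3)*10*11) = -1000 + (10 + 11 + 440/3) = -1000 + 503/3 = -2497/3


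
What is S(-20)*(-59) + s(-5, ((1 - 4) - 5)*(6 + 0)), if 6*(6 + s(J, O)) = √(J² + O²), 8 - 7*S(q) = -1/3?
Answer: -1601/21 + √2329/6 ≈ -68.195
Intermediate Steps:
S(q) = 25/21 (S(q) = 8/7 - (-1)/(7*3) = 8/7 - ⅐*(-⅓) = 8/7 + 1/21 = 25/21)
s(J, O) = -6 + √(J² + O²)/6
S(-20)*(-59) + s(-5, ((1 - 4) - 5)*(6 + 0)) = (25/21)*(-59) + (-6 + √((-5)² + (((1 - 4) - 5)*(6 + 0))²)/6) = -1475/21 + (-6 + √(25 + ((-3 - 5)*6)²)/6) = -1475/21 + (-6 + √(25 + (-8*6)²)/6) = -1475/21 + (-6 + √(25 + (-48)²)/6) = -1475/21 + (-6 + √(25 + 2304)/6) = -1475/21 + (-6 + √2329/6) = -1601/21 + √2329/6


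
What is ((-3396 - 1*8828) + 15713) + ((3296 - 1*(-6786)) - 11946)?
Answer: 1625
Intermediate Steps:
((-3396 - 1*8828) + 15713) + ((3296 - 1*(-6786)) - 11946) = ((-3396 - 8828) + 15713) + ((3296 + 6786) - 11946) = (-12224 + 15713) + (10082 - 11946) = 3489 - 1864 = 1625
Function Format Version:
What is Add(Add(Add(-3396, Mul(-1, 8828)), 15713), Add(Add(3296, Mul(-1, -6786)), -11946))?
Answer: 1625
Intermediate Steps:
Add(Add(Add(-3396, Mul(-1, 8828)), 15713), Add(Add(3296, Mul(-1, -6786)), -11946)) = Add(Add(Add(-3396, -8828), 15713), Add(Add(3296, 6786), -11946)) = Add(Add(-12224, 15713), Add(10082, -11946)) = Add(3489, -1864) = 1625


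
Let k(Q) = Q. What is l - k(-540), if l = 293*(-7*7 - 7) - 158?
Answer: -16026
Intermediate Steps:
l = -16566 (l = 293*(-49 - 7) - 158 = 293*(-56) - 158 = -16408 - 158 = -16566)
l - k(-540) = -16566 - 1*(-540) = -16566 + 540 = -16026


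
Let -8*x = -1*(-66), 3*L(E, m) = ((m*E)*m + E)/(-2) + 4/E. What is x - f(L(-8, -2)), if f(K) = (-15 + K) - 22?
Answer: 89/4 ≈ 22.250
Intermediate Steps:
L(E, m) = -E/6 + 4/(3*E) - E*m**2/6 (L(E, m) = (((m*E)*m + E)/(-2) + 4/E)/3 = (((E*m)*m + E)*(-1/2) + 4/E)/3 = ((E*m**2 + E)*(-1/2) + 4/E)/3 = ((E + E*m**2)*(-1/2) + 4/E)/3 = ((-E/2 - E*m**2/2) + 4/E)/3 = (4/E - E/2 - E*m**2/2)/3 = -E/6 + 4/(3*E) - E*m**2/6)
f(K) = -37 + K
x = -33/4 (x = -(-1)*(-66)/8 = -1/8*66 = -33/4 ≈ -8.2500)
x - f(L(-8, -2)) = -33/4 - (-37 + (1/6)*(8 - 1*(-8)**2*(1 + (-2)**2))/(-8)) = -33/4 - (-37 + (1/6)*(-1/8)*(8 - 1*64*(1 + 4))) = -33/4 - (-37 + (1/6)*(-1/8)*(8 - 1*64*5)) = -33/4 - (-37 + (1/6)*(-1/8)*(8 - 320)) = -33/4 - (-37 + (1/6)*(-1/8)*(-312)) = -33/4 - (-37 + 13/2) = -33/4 - 1*(-61/2) = -33/4 + 61/2 = 89/4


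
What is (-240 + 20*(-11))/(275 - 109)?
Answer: -230/83 ≈ -2.7711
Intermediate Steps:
(-240 + 20*(-11))/(275 - 109) = (-240 - 220)/166 = -460*1/166 = -230/83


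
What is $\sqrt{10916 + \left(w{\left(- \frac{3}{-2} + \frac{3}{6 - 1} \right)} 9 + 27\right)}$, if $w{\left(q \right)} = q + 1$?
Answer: $\frac{\sqrt{1097090}}{10} \approx 104.74$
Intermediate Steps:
$w{\left(q \right)} = 1 + q$
$\sqrt{10916 + \left(w{\left(- \frac{3}{-2} + \frac{3}{6 - 1} \right)} 9 + 27\right)} = \sqrt{10916 + \left(\left(1 + \left(- \frac{3}{-2} + \frac{3}{6 - 1}\right)\right) 9 + 27\right)} = \sqrt{10916 + \left(\left(1 + \left(\left(-3\right) \left(- \frac{1}{2}\right) + \frac{3}{6 - 1}\right)\right) 9 + 27\right)} = \sqrt{10916 + \left(\left(1 + \left(\frac{3}{2} + \frac{3}{5}\right)\right) 9 + 27\right)} = \sqrt{10916 + \left(\left(1 + \frac{21}{10}\right) 9 + 27\right)} = \sqrt{10916 + \left(\frac{31}{10} \cdot 9 + 27\right)} = \sqrt{10916 + \left(\frac{279}{10} + 27\right)} = \sqrt{10916 + \frac{549}{10}} = \sqrt{\frac{109709}{10}} = \frac{\sqrt{1097090}}{10}$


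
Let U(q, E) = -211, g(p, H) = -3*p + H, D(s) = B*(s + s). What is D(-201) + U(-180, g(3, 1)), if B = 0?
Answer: -211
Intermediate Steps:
D(s) = 0 (D(s) = 0*(s + s) = 0*(2*s) = 0)
g(p, H) = H - 3*p
D(-201) + U(-180, g(3, 1)) = 0 - 211 = -211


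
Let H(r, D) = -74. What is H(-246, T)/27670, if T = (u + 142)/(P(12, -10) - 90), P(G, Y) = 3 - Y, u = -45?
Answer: -37/13835 ≈ -0.0026744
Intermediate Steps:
T = -97/77 (T = (-45 + 142)/((3 - 1*(-10)) - 90) = 97/((3 + 10) - 90) = 97/(13 - 90) = 97/(-77) = 97*(-1/77) = -97/77 ≈ -1.2597)
H(-246, T)/27670 = -74/27670 = -74*1/27670 = -37/13835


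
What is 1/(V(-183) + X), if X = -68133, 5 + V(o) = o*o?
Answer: -1/34649 ≈ -2.8861e-5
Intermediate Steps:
V(o) = -5 + o² (V(o) = -5 + o*o = -5 + o²)
1/(V(-183) + X) = 1/((-5 + (-183)²) - 68133) = 1/((-5 + 33489) - 68133) = 1/(33484 - 68133) = 1/(-34649) = -1/34649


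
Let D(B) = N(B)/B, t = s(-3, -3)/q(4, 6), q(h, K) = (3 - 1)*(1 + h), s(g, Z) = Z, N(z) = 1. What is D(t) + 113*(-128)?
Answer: -43402/3 ≈ -14467.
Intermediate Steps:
q(h, K) = 2 + 2*h (q(h, K) = 2*(1 + h) = 2 + 2*h)
t = -3/10 (t = -3/(2 + 2*4) = -3/(2 + 8) = -3/10 ≈ -0.30000)
D(B) = 1/B
D(t) + 113*(-128) = 1/(-3/10) + 113*(-128) = -10/3 - 14464 = -43402/3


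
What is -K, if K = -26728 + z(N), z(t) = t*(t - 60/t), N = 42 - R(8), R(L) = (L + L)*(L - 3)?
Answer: 25344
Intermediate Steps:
R(L) = 2*L*(-3 + L) (R(L) = (2*L)*(-3 + L) = 2*L*(-3 + L))
N = -38 (N = 42 - 2*8*(-3 + 8) = 42 - 2*8*5 = 42 - 1*80 = 42 - 80 = -38)
K = -25344 (K = -26728 + (-60 + (-38)**2) = -26728 + (-60 + 1444) = -26728 + 1384 = -25344)
-K = -1*(-25344) = 25344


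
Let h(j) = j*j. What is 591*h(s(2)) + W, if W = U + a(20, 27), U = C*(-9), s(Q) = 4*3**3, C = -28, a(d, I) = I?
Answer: 6893703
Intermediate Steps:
s(Q) = 108 (s(Q) = 4*27 = 108)
U = 252 (U = -28*(-9) = 252)
h(j) = j**2
W = 279 (W = 252 + 27 = 279)
591*h(s(2)) + W = 591*108**2 + 279 = 591*11664 + 279 = 6893424 + 279 = 6893703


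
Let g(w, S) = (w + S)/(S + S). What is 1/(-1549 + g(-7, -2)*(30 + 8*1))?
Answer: -2/2927 ≈ -0.00068329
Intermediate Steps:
g(w, S) = (S + w)/(2*S) (g(w, S) = (S + w)/((2*S)) = (S + w)*(1/(2*S)) = (S + w)/(2*S))
1/(-1549 + g(-7, -2)*(30 + 8*1)) = 1/(-1549 + ((½)*(-2 - 7)/(-2))*(30 + 8*1)) = 1/(-1549 + ((½)*(-½)*(-9))*(30 + 8)) = 1/(-1549 + (9/4)*38) = 1/(-1549 + 171/2) = 1/(-2927/2) = -2/2927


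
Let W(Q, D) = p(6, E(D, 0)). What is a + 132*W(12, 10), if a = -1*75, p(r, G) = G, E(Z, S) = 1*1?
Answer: 57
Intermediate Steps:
E(Z, S) = 1
a = -75
W(Q, D) = 1
a + 132*W(12, 10) = -75 + 132*1 = -75 + 132 = 57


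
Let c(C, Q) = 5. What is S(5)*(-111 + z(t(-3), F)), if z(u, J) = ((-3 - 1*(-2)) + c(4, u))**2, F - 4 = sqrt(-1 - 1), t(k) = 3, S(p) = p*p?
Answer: -2375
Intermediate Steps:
S(p) = p**2
F = 4 + I*sqrt(2) (F = 4 + sqrt(-1 - 1) = 4 + sqrt(-2) = 4 + I*sqrt(2) ≈ 4.0 + 1.4142*I)
z(u, J) = 16 (z(u, J) = ((-3 - 1*(-2)) + 5)**2 = ((-3 + 2) + 5)**2 = (-1 + 5)**2 = 4**2 = 16)
S(5)*(-111 + z(t(-3), F)) = 5**2*(-111 + 16) = 25*(-95) = -2375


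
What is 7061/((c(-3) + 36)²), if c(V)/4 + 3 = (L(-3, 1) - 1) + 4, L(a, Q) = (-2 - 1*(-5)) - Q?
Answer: 7061/1936 ≈ 3.6472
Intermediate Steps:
L(a, Q) = 3 - Q (L(a, Q) = (-2 + 5) - Q = 3 - Q)
c(V) = 8 (c(V) = -12 + 4*(((3 - 1*1) - 1) + 4) = -12 + 4*(((3 - 1) - 1) + 4) = -12 + 4*((2 - 1) + 4) = -12 + 4*(1 + 4) = -12 + 4*5 = -12 + 20 = 8)
7061/((c(-3) + 36)²) = 7061/((8 + 36)²) = 7061/(44²) = 7061/1936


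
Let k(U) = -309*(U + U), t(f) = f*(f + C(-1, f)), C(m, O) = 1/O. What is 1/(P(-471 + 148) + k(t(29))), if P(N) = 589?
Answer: -1/519767 ≈ -1.9239e-6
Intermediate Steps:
t(f) = f*(f + 1/f)
k(U) = -618*U
1/(P(-471 + 148) + k(t(29))) = 1/(589 - 618*(1 + 29²)) = 1/(589 - 618*(1 + 841)) = 1/(589 - 618*842) = 1/(589 - 520356) = 1/(-519767) = -1/519767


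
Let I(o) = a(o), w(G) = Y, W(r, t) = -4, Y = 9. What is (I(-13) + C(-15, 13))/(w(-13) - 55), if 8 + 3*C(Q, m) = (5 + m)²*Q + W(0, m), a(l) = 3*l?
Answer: 1663/46 ≈ 36.152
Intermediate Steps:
w(G) = 9
C(Q, m) = -4 + Q*(5 + m)²/3 (C(Q, m) = -8/3 + ((5 + m)²*Q - 4)/3 = -8/3 + (Q*(5 + m)² - 4)/3 = -8/3 + (-4 + Q*(5 + m)²)/3 = -8/3 + (-4/3 + Q*(5 + m)²/3) = -4 + Q*(5 + m)²/3)
I(o) = 3*o
(I(-13) + C(-15, 13))/(w(-13) - 55) = (3*(-13) + (-4 + (⅓)*(-15)*(5 + 13)²))/(9 - 55) = (-39 + (-4 + (⅓)*(-15)*18²))/(-46) = (-39 + (-4 + (⅓)*(-15)*324))*(-1/46) = (-39 + (-4 - 1620))*(-1/46) = (-39 - 1624)*(-1/46) = -1663*(-1/46) = 1663/46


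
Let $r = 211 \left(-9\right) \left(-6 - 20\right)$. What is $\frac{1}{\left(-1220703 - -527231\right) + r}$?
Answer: $- \frac{1}{644098} \approx -1.5526 \cdot 10^{-6}$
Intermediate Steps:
$r = 49374$ ($r = - 1899 \left(-6 - 20\right) = \left(-1899\right) \left(-26\right) = 49374$)
$\frac{1}{\left(-1220703 - -527231\right) + r} = \frac{1}{\left(-1220703 - -527231\right) + 49374} = \frac{1}{\left(-1220703 + 527231\right) + 49374} = \frac{1}{-693472 + 49374} = \frac{1}{-644098} = - \frac{1}{644098}$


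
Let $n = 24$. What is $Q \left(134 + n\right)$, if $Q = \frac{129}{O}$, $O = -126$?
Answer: $- \frac{3397}{21} \approx -161.76$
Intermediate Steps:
$Q = - \frac{43}{42}$ ($Q = \frac{129}{-126} = 129 \left(- \frac{1}{126}\right) = - \frac{43}{42} \approx -1.0238$)
$Q \left(134 + n\right) = - \frac{43 \left(134 + 24\right)}{42} = \left(- \frac{43}{42}\right) 158 = - \frac{3397}{21}$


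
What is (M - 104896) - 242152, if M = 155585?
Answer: -191463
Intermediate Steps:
(M - 104896) - 242152 = (155585 - 104896) - 242152 = 50689 - 242152 = -191463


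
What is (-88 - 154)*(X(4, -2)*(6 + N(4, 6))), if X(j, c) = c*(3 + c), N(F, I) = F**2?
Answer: 10648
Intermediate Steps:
(-88 - 154)*(X(4, -2)*(6 + N(4, 6))) = (-88 - 154)*((-2*(3 - 2))*(6 + 4**2)) = -242*(-2*1)*(6 + 16) = -(-484)*22 = -242*(-44) = 10648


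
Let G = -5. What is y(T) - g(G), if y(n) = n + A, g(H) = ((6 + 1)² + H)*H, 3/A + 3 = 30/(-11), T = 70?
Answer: 6079/21 ≈ 289.48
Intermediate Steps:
A = -11/21 (A = 3/(-3 + 30/(-11)) = 3/(-3 + 30*(-1/11)) = 3/(-3 - 30/11) = 3/(-63/11) = 3*(-11/63) = -11/21 ≈ -0.52381)
g(H) = H*(49 + H) (g(H) = (7² + H)*H = (49 + H)*H = H*(49 + H))
y(n) = -11/21 + n (y(n) = n - 11/21 = -11/21 + n)
y(T) - g(G) = (-11/21 + 70) - (-5)*(49 - 5) = 1459/21 - (-5)*44 = 1459/21 - 1*(-220) = 1459/21 + 220 = 6079/21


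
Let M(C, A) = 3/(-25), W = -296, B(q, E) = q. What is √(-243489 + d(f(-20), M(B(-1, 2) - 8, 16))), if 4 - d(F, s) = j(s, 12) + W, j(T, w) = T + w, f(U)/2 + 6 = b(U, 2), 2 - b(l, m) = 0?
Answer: 9*I*√75062/5 ≈ 493.15*I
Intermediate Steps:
b(l, m) = 2 (b(l, m) = 2 - 1*0 = 2 + 0 = 2)
f(U) = -8 (f(U) = -12 + 2*2 = -12 + 4 = -8)
M(C, A) = -3/25 (M(C, A) = 3*(-1/25) = -3/25)
d(F, s) = 288 - s (d(F, s) = 4 - ((s + 12) - 296) = 4 - ((12 + s) - 296) = 4 - (-284 + s) = 4 + (284 - s) = 288 - s)
√(-243489 + d(f(-20), M(B(-1, 2) - 8, 16))) = √(-243489 + (288 - 1*(-3/25))) = √(-243489 + (288 + 3/25)) = √(-243489 + 7203/25) = √(-6080022/25) = 9*I*√75062/5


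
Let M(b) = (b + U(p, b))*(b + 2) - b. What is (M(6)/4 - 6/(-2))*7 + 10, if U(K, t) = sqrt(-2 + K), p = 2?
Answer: 209/2 ≈ 104.50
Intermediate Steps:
M(b) = -b + b*(2 + b) (M(b) = (b + sqrt(-2 + 2))*(b + 2) - b = (b + sqrt(0))*(2 + b) - b = (b + 0)*(2 + b) - b = b*(2 + b) - b = -b + b*(2 + b))
(M(6)/4 - 6/(-2))*7 + 10 = ((6*(1 + 6))/4 - 6/(-2))*7 + 10 = ((6*7)*(1/4) - 6*(-1/2))*7 + 10 = (42*(1/4) + 3)*7 + 10 = (21/2 + 3)*7 + 10 = (27/2)*7 + 10 = 189/2 + 10 = 209/2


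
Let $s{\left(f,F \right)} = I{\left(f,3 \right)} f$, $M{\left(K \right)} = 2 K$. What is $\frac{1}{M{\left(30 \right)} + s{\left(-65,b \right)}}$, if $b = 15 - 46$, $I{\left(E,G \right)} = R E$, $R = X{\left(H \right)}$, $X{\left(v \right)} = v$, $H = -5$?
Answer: $- \frac{1}{21065} \approx -4.7472 \cdot 10^{-5}$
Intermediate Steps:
$R = -5$
$I{\left(E,G \right)} = - 5 E$
$b = -31$
$s{\left(f,F \right)} = - 5 f^{2}$ ($s{\left(f,F \right)} = - 5 f f = - 5 f^{2}$)
$\frac{1}{M{\left(30 \right)} + s{\left(-65,b \right)}} = \frac{1}{2 \cdot 30 - 5 \left(-65\right)^{2}} = \frac{1}{60 - 21125} = \frac{1}{-21065} = - \frac{1}{21065}$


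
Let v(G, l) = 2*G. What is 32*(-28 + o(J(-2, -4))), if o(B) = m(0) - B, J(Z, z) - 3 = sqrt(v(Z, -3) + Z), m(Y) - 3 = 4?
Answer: -768 - 32*I*sqrt(6) ≈ -768.0 - 78.384*I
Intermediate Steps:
m(Y) = 7 (m(Y) = 3 + 4 = 7)
J(Z, z) = 3 + sqrt(3)*sqrt(Z) (J(Z, z) = 3 + sqrt(2*Z + Z) = 3 + sqrt(3*Z) = 3 + sqrt(3)*sqrt(Z))
o(B) = 7 - B
32*(-28 + o(J(-2, -4))) = 32*(-28 + (7 - (3 + sqrt(3)*sqrt(-2)))) = 32*(-28 + (7 - (3 + sqrt(3)*(I*sqrt(2))))) = 32*(-28 + (7 - (3 + I*sqrt(6)))) = 32*(-28 + (7 + (-3 - I*sqrt(6)))) = 32*(-28 + (4 - I*sqrt(6))) = 32*(-24 - I*sqrt(6)) = -768 - 32*I*sqrt(6)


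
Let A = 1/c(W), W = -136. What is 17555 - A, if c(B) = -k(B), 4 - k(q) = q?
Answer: 2457701/140 ≈ 17555.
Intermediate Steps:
k(q) = 4 - q
c(B) = -4 + B (c(B) = -(4 - B) = -4 + B)
A = -1/140 (A = 1/(-4 - 136) = 1/(-140) = -1/140 ≈ -0.0071429)
17555 - A = 17555 - 1*(-1/140) = 17555 + 1/140 = 2457701/140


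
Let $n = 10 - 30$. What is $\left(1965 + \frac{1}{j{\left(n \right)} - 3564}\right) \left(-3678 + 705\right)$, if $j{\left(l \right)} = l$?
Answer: $- \frac{20937527907}{3584} \approx -5.8419 \cdot 10^{6}$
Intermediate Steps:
$n = -20$ ($n = 10 - 30 = -20$)
$\left(1965 + \frac{1}{j{\left(n \right)} - 3564}\right) \left(-3678 + 705\right) = \left(1965 + \frac{1}{-20 - 3564}\right) \left(-3678 + 705\right) = \left(1965 + \frac{1}{-3584}\right) \left(-2973\right) = \left(1965 - \frac{1}{3584}\right) \left(-2973\right) = \frac{7042559}{3584} \left(-2973\right) = - \frac{20937527907}{3584}$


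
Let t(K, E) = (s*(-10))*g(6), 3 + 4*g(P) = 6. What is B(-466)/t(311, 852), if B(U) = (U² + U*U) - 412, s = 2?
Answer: -86780/3 ≈ -28927.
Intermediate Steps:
g(P) = ¾ (g(P) = -¾ + (¼)*6 = -¾ + 3/2 = ¾)
t(K, E) = -15 (t(K, E) = (2*(-10))*(¾) = -20*¾ = -15)
B(U) = -412 + 2*U² (B(U) = (U² + U²) - 412 = 2*U² - 412 = -412 + 2*U²)
B(-466)/t(311, 852) = (-412 + 2*(-466)²)/(-15) = (-412 + 2*217156)*(-1/15) = (-412 + 434312)*(-1/15) = 433900*(-1/15) = -86780/3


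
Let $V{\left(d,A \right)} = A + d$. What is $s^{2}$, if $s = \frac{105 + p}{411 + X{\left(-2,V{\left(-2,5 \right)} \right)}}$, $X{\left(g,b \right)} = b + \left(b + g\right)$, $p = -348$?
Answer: $\frac{59049}{172225} \approx 0.34286$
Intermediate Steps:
$X{\left(g,b \right)} = g + 2 b$
$s = - \frac{243}{415}$ ($s = \frac{105 - 348}{411 - \left(2 - 2 \left(5 - 2\right)\right)} = - \frac{243}{411 + \left(-2 + 2 \cdot 3\right)} = - \frac{243}{411 + \left(-2 + 6\right)} = - \frac{243}{411 + 4} = - \frac{243}{415} \approx -0.58554$)
$s^{2} = \left(- \frac{243}{415}\right)^{2} = \frac{59049}{172225}$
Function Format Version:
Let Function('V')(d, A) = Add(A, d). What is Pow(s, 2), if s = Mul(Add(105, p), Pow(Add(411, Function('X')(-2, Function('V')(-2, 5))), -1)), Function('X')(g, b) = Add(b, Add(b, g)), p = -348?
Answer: Rational(59049, 172225) ≈ 0.34286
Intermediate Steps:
Function('X')(g, b) = Add(g, Mul(2, b))
s = Rational(-243, 415) (s = Mul(Add(105, -348), Pow(Add(411, Add(-2, Mul(2, Add(5, -2)))), -1)) = Mul(-243, Pow(Add(411, Add(-2, Mul(2, 3))), -1)) = Mul(-243, Pow(Add(411, Add(-2, 6)), -1)) = Mul(-243, Pow(Add(411, 4), -1)) = Mul(-243, Pow(415, -1)) = Mul(-243, Rational(1, 415)) = Rational(-243, 415) ≈ -0.58554)
Pow(s, 2) = Pow(Rational(-243, 415), 2) = Rational(59049, 172225)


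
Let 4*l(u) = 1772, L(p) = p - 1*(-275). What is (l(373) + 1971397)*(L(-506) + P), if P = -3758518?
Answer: -7411651628160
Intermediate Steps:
L(p) = 275 + p (L(p) = p + 275 = 275 + p)
l(u) = 443 (l(u) = (1/4)*1772 = 443)
(l(373) + 1971397)*(L(-506) + P) = (443 + 1971397)*((275 - 506) - 3758518) = 1971840*(-231 - 3758518) = 1971840*(-3758749) = -7411651628160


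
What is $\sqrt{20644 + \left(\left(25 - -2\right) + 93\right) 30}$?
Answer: $2 \sqrt{6061} \approx 155.7$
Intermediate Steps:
$\sqrt{20644 + \left(\left(25 - -2\right) + 93\right) 30} = \sqrt{20644 + \left(\left(25 + 2\right) + 93\right) 30} = \sqrt{20644 + \left(27 + 93\right) 30} = \sqrt{20644 + 120 \cdot 30} = \sqrt{20644 + 3600} = \sqrt{24244} = 2 \sqrt{6061}$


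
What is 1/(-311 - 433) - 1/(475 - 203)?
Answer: -127/25296 ≈ -0.0050206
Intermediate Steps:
1/(-311 - 433) - 1/(475 - 203) = 1/(-744) - 1/272 = -1/744 - 1*1/272 = -1/744 - 1/272 = -127/25296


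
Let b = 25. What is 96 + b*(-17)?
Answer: -329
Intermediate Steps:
96 + b*(-17) = 96 + 25*(-17) = 96 - 425 = -329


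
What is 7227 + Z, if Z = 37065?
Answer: 44292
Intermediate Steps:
7227 + Z = 7227 + 37065 = 44292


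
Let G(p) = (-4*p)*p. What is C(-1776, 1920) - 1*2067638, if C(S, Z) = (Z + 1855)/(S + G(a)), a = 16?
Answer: -231575607/112 ≈ -2.0676e+6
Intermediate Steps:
G(p) = -4*p**2
C(S, Z) = (1855 + Z)/(-1024 + S) (C(S, Z) = (Z + 1855)/(S - 4*16**2) = (1855 + Z)/(S - 4*256) = (1855 + Z)/(S - 1024) = (1855 + Z)/(-1024 + S))
C(-1776, 1920) - 1*2067638 = (1855 + 1920)/(-1024 - 1776) - 1*2067638 = 3775/(-2800) - 2067638 = -1/2800*3775 - 2067638 = -151/112 - 2067638 = -231575607/112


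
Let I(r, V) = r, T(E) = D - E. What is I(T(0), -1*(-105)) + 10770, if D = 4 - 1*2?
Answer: 10772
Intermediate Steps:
D = 2 (D = 4 - 2 = 2)
T(E) = 2 - E
I(T(0), -1*(-105)) + 10770 = (2 - 1*0) + 10770 = (2 + 0) + 10770 = 2 + 10770 = 10772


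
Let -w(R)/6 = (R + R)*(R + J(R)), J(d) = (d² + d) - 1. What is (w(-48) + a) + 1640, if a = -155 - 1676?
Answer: 1271041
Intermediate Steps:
J(d) = -1 + d + d² (J(d) = (d + d²) - 1 = -1 + d + d²)
a = -1831
w(R) = -12*R*(-1 + R² + 2*R) (w(R) = -6*(R + R)*(R + (-1 + R + R²)) = -6*2*R*(-1 + R² + 2*R) = -12*R*(-1 + R² + 2*R))
(w(-48) + a) + 1640 = (12*(-48)*(1 - 1*(-48)² - 2*(-48)) - 1831) + 1640 = (12*(-48)*(1 - 1*2304 + 96) - 1831) + 1640 = (12*(-48)*(1 - 2304 + 96) - 1831) + 1640 = (12*(-48)*(-2207) - 1831) + 1640 = (1271232 - 1831) + 1640 = 1269401 + 1640 = 1271041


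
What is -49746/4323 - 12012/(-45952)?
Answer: -186166693/16554208 ≈ -11.246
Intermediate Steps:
-49746/4323 - 12012/(-45952) = -49746*1/4323 - 12012*(-1/45952) = -16582/1441 + 3003/11488 = -186166693/16554208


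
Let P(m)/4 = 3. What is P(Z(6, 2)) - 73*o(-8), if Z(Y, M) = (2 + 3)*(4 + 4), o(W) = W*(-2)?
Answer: -1156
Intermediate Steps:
o(W) = -2*W
Z(Y, M) = 40 (Z(Y, M) = 5*8 = 40)
P(m) = 12 (P(m) = 4*3 = 12)
P(Z(6, 2)) - 73*o(-8) = 12 - (-146)*(-8) = 12 - 73*16 = 12 - 1168 = -1156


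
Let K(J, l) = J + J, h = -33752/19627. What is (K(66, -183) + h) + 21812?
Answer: 430661136/19627 ≈ 21942.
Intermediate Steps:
h = -33752/19627 (h = -33752*1/19627 = -33752/19627 ≈ -1.7197)
K(J, l) = 2*J
(K(66, -183) + h) + 21812 = (2*66 - 33752/19627) + 21812 = (132 - 33752/19627) + 21812 = 2557012/19627 + 21812 = 430661136/19627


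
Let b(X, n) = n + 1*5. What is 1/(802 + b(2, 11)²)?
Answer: 1/1058 ≈ 0.00094518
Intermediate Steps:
b(X, n) = 5 + n (b(X, n) = n + 5 = 5 + n)
1/(802 + b(2, 11)²) = 1/(802 + (5 + 11)²) = 1/(802 + 16²) = 1/(802 + 256) = 1/1058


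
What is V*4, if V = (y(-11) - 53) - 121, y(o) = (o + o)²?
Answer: 1240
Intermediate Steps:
y(o) = 4*o² (y(o) = (2*o)² = 4*o²)
V = 310 (V = (4*(-11)² - 53) - 121 = (4*121 - 53) - 121 = (484 - 53) - 121 = 431 - 121 = 310)
V*4 = 310*4 = 1240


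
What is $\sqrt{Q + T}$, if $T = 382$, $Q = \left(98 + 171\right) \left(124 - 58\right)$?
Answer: $2 \sqrt{4534} \approx 134.67$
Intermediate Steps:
$Q = 17754$ ($Q = 269 \cdot 66 = 17754$)
$\sqrt{Q + T} = \sqrt{17754 + 382} = \sqrt{18136} = 2 \sqrt{4534}$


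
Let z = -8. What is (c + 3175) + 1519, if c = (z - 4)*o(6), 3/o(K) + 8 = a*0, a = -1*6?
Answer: 9397/2 ≈ 4698.5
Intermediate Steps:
a = -6
o(K) = -3/8 (o(K) = 3/(-8 - 6*0) = 3/(-8 + 0) = 3/(-8) = 3*(-⅛) = -3/8)
c = 9/2 (c = (-8 - 4)*(-3/8) = -12*(-3/8) = 9/2 ≈ 4.5000)
(c + 3175) + 1519 = (9/2 + 3175) + 1519 = 6359/2 + 1519 = 9397/2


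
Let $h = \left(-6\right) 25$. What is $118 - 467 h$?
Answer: $70168$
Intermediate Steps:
$h = -150$
$118 - 467 h = 118 - -70050 = 118 + 70050 = 70168$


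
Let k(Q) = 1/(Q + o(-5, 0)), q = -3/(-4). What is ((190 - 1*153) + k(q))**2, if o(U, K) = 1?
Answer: 69169/49 ≈ 1411.6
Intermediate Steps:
q = 3/4 (q = -3*(-1/4) = 3/4 ≈ 0.75000)
k(Q) = 1/(1 + Q) (k(Q) = 1/(Q + 1) = 1/(1 + Q))
((190 - 1*153) + k(q))**2 = ((190 - 1*153) + 1/(1 + 3/4))**2 = ((190 - 153) + 1/(7/4))**2 = (37 + 4/7)**2 = (263/7)**2 = 69169/49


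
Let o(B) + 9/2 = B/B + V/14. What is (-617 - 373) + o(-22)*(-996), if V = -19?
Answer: 26934/7 ≈ 3847.7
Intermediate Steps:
o(B) = -34/7 (o(B) = -9/2 + (B/B - 19/14) = -9/2 + (1 - 19*1/14) = -9/2 + (1 - 19/14) = -9/2 - 5/14 = -34/7)
(-617 - 373) + o(-22)*(-996) = (-617 - 373) - 34/7*(-996) = -990 + 33864/7 = 26934/7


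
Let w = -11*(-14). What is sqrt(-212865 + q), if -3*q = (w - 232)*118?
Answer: I*sqrt(209797) ≈ 458.04*I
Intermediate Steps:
w = 154
q = 3068 (q = -(154 - 232)*118/3 = -(-26)*118 = -1/3*(-9204) = 3068)
sqrt(-212865 + q) = sqrt(-212865 + 3068) = sqrt(-209797) = I*sqrt(209797)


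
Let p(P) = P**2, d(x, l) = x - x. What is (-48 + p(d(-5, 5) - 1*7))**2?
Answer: 1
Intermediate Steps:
d(x, l) = 0
(-48 + p(d(-5, 5) - 1*7))**2 = (-48 + (0 - 1*7)**2)**2 = (-48 + (0 - 7)**2)**2 = (-48 + (-7)**2)**2 = (-48 + 49)**2 = 1**2 = 1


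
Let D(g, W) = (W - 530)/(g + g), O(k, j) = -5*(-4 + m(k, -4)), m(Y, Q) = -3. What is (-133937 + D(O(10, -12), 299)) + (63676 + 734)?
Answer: -695303/10 ≈ -69530.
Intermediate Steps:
O(k, j) = 35 (O(k, j) = -5*(-4 - 3) = -5*(-7) = 35)
D(g, W) = (-530 + W)/(2*g) (D(g, W) = (-530 + W)/((2*g)) = (-530 + W)*(1/(2*g)) = (-530 + W)/(2*g))
(-133937 + D(O(10, -12), 299)) + (63676 + 734) = (-133937 + (½)*(-530 + 299)/35) + (63676 + 734) = (-133937 + (½)*(1/35)*(-231)) + 64410 = (-133937 - 33/10) + 64410 = -1339403/10 + 64410 = -695303/10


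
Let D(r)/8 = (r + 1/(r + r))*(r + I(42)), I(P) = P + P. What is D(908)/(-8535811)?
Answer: -1635737568/1937629097 ≈ -0.84420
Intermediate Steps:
I(P) = 2*P
D(r) = 8*(84 + r)*(r + 1/(2*r)) (D(r) = 8*((r + 1/(r + r))*(r + 2*42)) = 8*((r + 1/(2*r))*(r + 84)) = 8*((r + 1/(2*r))*(84 + r)) = 8*((84 + r)*(r + 1/(2*r))) = 8*(84 + r)*(r + 1/(2*r)))
D(908)/(-8535811) = (4 + 8*908² + 336/908 + 672*908)/(-8535811) = (4 + 8*824464 + 336*(1/908) + 610176)*(-1/8535811) = (4 + 6595712 + 84/227 + 610176)*(-1/8535811) = (1635737568/227)*(-1/8535811) = -1635737568/1937629097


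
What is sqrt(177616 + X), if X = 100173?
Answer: sqrt(277789) ≈ 527.06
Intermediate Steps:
sqrt(177616 + X) = sqrt(177616 + 100173) = sqrt(277789)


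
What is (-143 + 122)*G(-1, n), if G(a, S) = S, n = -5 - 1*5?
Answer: 210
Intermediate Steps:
n = -10 (n = -5 - 5 = -10)
(-143 + 122)*G(-1, n) = (-143 + 122)*(-10) = -21*(-10) = 210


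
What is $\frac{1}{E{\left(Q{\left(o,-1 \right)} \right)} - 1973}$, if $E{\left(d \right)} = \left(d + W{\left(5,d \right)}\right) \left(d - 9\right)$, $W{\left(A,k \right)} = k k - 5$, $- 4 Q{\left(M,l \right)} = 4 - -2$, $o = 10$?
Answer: $- \frac{8}{15427} \approx -0.00051857$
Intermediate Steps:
$Q{\left(M,l \right)} = - \frac{3}{2}$ ($Q{\left(M,l \right)} = - \frac{4 - -2}{4} = - \frac{4 + 2}{4} = \left(- \frac{1}{4}\right) 6 = - \frac{3}{2}$)
$W{\left(A,k \right)} = -5 + k^{2}$ ($W{\left(A,k \right)} = k^{2} - 5 = -5 + k^{2}$)
$E{\left(d \right)} = \left(-9 + d\right) \left(-5 + d + d^{2}\right)$ ($E{\left(d \right)} = \left(d + \left(-5 + d^{2}\right)\right) \left(d - 9\right) = \left(-5 + d + d^{2}\right) \left(-9 + d\right) = \left(-9 + d\right) \left(-5 + d + d^{2}\right)$)
$\frac{1}{E{\left(Q{\left(o,-1 \right)} \right)} - 1973} = \frac{1}{\left(45 + \left(- \frac{3}{2}\right)^{3} - -21 - 8 \left(- \frac{3}{2}\right)^{2}\right) - 1973} = \frac{1}{\left(45 - \frac{27}{8} + 21 - 18\right) - 1973} = \frac{1}{\frac{357}{8} - 1973} = \frac{1}{- \frac{15427}{8}} = - \frac{8}{15427}$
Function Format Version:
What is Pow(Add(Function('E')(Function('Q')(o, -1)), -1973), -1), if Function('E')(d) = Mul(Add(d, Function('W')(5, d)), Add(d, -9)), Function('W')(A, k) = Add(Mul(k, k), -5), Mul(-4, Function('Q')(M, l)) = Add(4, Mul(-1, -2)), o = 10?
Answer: Rational(-8, 15427) ≈ -0.00051857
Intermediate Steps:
Function('Q')(M, l) = Rational(-3, 2) (Function('Q')(M, l) = Mul(Rational(-1, 4), Add(4, Mul(-1, -2))) = Mul(Rational(-1, 4), Add(4, 2)) = Mul(Rational(-1, 4), 6) = Rational(-3, 2))
Function('W')(A, k) = Add(-5, Pow(k, 2)) (Function('W')(A, k) = Add(Pow(k, 2), -5) = Add(-5, Pow(k, 2)))
Function('E')(d) = Mul(Add(-9, d), Add(-5, d, Pow(d, 2))) (Function('E')(d) = Mul(Add(d, Add(-5, Pow(d, 2))), Add(d, -9)) = Mul(Add(-5, d, Pow(d, 2)), Add(-9, d)) = Mul(Add(-9, d), Add(-5, d, Pow(d, 2))))
Pow(Add(Function('E')(Function('Q')(o, -1)), -1973), -1) = Pow(Add(Add(45, Pow(Rational(-3, 2), 3), Mul(-14, Rational(-3, 2)), Mul(-8, Pow(Rational(-3, 2), 2))), -1973), -1) = Pow(Add(Add(45, Rational(-27, 8), 21, Mul(-8, Rational(9, 4))), -1973), -1) = Pow(Add(Add(45, Rational(-27, 8), 21, -18), -1973), -1) = Pow(Add(Rational(357, 8), -1973), -1) = Pow(Rational(-15427, 8), -1) = Rational(-8, 15427)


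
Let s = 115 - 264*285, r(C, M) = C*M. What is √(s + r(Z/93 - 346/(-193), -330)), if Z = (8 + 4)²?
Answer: 5*I*√109146570689/5983 ≈ 276.09*I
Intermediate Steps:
Z = 144 (Z = 12² = 144)
s = -75125 (s = 115 - 75240 = -75125)
√(s + r(Z/93 - 346/(-193), -330)) = √(-75125 + (144/93 - 346/(-193))*(-330)) = √(-75125 + (144*(1/93) - 346*(-1/193))*(-330)) = √(-75125 + (48/31 + 346/193)*(-330)) = √(-75125 + (19990/5983)*(-330)) = √(-75125 - 6596700/5983) = √(-456069575/5983) = 5*I*√109146570689/5983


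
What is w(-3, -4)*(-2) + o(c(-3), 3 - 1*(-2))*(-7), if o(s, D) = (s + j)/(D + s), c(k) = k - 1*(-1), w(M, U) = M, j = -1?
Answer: 13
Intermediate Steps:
c(k) = 1 + k (c(k) = k + 1 = 1 + k)
o(s, D) = (-1 + s)/(D + s) (o(s, D) = (s - 1)/(D + s) = (-1 + s)/(D + s))
w(-3, -4)*(-2) + o(c(-3), 3 - 1*(-2))*(-7) = -3*(-2) + ((-1 + (1 - 3))/((3 - 1*(-2)) + (1 - 3)))*(-7) = 6 + ((-1 - 2)/((3 + 2) - 2))*(-7) = 6 + (-3/(5 - 2))*(-7) = 6 + (-3/3)*(-7) = 6 + ((⅓)*(-3))*(-7) = 6 - 1*(-7) = 6 + 7 = 13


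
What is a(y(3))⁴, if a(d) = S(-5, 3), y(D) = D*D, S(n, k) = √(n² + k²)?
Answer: 1156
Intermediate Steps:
S(n, k) = √(k² + n²)
y(D) = D²
a(d) = √34 (a(d) = √(3² + (-5)²) = √(9 + 25) = √34)
a(y(3))⁴ = (√34)⁴ = 1156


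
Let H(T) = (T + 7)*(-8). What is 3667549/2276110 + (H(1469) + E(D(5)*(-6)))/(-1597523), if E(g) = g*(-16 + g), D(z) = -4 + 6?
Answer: 5885105415047/3636138075530 ≈ 1.6185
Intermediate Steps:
D(z) = 2
H(T) = -56 - 8*T (H(T) = (7 + T)*(-8) = -56 - 8*T)
3667549/2276110 + (H(1469) + E(D(5)*(-6)))/(-1597523) = 3667549/2276110 + ((-56 - 8*1469) + (2*(-6))*(-16 + 2*(-6)))/(-1597523) = 3667549*(1/2276110) + ((-56 - 11752) - 12*(-16 - 12))*(-1/1597523) = 3667549/2276110 + (-11808 - 12*(-28))*(-1/1597523) = 3667549/2276110 + (-11808 + 336)*(-1/1597523) = 3667549/2276110 - 11472*(-1/1597523) = 3667549/2276110 + 11472/1597523 = 5885105415047/3636138075530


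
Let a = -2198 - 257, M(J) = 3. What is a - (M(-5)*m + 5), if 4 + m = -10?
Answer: -2418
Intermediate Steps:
m = -14 (m = -4 - 10 = -14)
a = -2455
a - (M(-5)*m + 5) = -2455 - (3*(-14) + 5) = -2455 - (-42 + 5) = -2455 - 1*(-37) = -2455 + 37 = -2418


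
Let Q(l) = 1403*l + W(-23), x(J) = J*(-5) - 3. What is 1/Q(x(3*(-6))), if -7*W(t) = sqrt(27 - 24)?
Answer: 1993663/243348499442 + 7*sqrt(3)/730045498326 ≈ 8.1926e-6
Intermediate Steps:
W(t) = -sqrt(3)/7 (W(t) = -sqrt(27 - 24)/7 = -sqrt(3)/7)
x(J) = -3 - 5*J (x(J) = -5*J - 3 = -3 - 5*J)
Q(l) = 1403*l - sqrt(3)/7
1/Q(x(3*(-6))) = 1/(1403*(-3 - 15*(-6)) - sqrt(3)/7) = 1/(1403*(-3 - 5*(-18)) - sqrt(3)/7) = 1/(1403*(-3 + 90) - sqrt(3)/7) = 1/(1403*87 - sqrt(3)/7) = 1/(122061 - sqrt(3)/7)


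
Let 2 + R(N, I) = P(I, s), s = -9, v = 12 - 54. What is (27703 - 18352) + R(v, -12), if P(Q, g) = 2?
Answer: 9351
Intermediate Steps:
v = -42
R(N, I) = 0 (R(N, I) = -2 + 2 = 0)
(27703 - 18352) + R(v, -12) = (27703 - 18352) + 0 = 9351 + 0 = 9351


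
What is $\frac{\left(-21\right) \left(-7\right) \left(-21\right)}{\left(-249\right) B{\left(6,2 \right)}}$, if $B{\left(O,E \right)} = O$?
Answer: $\frac{343}{166} \approx 2.0663$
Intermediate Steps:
$\frac{\left(-21\right) \left(-7\right) \left(-21\right)}{\left(-249\right) B{\left(6,2 \right)}} = \frac{\left(-21\right) \left(-7\right) \left(-21\right)}{\left(-249\right) 6} = \frac{147 \left(-21\right)}{-1494} = \left(-3087\right) \left(- \frac{1}{1494}\right) = \frac{343}{166}$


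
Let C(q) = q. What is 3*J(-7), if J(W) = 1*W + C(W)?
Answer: -42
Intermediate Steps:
J(W) = 2*W (J(W) = 1*W + W = W + W = 2*W)
3*J(-7) = 3*(2*(-7)) = 3*(-14) = -42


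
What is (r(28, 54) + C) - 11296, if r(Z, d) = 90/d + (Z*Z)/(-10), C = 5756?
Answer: -84251/15 ≈ -5616.7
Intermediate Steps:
r(Z, d) = 90/d - Z²/10 (r(Z, d) = 90/d + Z²*(-⅒) = 90/d - Z²/10)
(r(28, 54) + C) - 11296 = ((90/54 - ⅒*28²) + 5756) - 11296 = ((90*(1/54) - ⅒*784) + 5756) - 11296 = ((5/3 - 392/5) + 5756) - 11296 = (-1151/15 + 5756) - 11296 = 85189/15 - 11296 = -84251/15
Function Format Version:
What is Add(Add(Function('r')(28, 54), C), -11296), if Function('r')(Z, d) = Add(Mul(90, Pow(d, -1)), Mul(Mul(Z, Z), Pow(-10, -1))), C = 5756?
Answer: Rational(-84251, 15) ≈ -5616.7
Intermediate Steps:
Function('r')(Z, d) = Add(Mul(90, Pow(d, -1)), Mul(Rational(-1, 10), Pow(Z, 2))) (Function('r')(Z, d) = Add(Mul(90, Pow(d, -1)), Mul(Pow(Z, 2), Rational(-1, 10))) = Add(Mul(90, Pow(d, -1)), Mul(Rational(-1, 10), Pow(Z, 2))))
Add(Add(Function('r')(28, 54), C), -11296) = Add(Add(Add(Mul(90, Pow(54, -1)), Mul(Rational(-1, 10), Pow(28, 2))), 5756), -11296) = Add(Add(Add(Mul(90, Rational(1, 54)), Mul(Rational(-1, 10), 784)), 5756), -11296) = Add(Add(Add(Rational(5, 3), Rational(-392, 5)), 5756), -11296) = Add(Add(Rational(-1151, 15), 5756), -11296) = Add(Rational(85189, 15), -11296) = Rational(-84251, 15)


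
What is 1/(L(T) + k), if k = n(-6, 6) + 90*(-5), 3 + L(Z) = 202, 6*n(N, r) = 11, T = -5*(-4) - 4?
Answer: -6/1495 ≈ -0.0040134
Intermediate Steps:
T = 16 (T = 20 - 4 = 16)
n(N, r) = 11/6 (n(N, r) = (⅙)*11 = 11/6)
L(Z) = 199 (L(Z) = -3 + 202 = 199)
k = -2689/6 (k = 11/6 + 90*(-5) = 11/6 - 450 = -2689/6 ≈ -448.17)
1/(L(T) + k) = 1/(199 - 2689/6) = 1/(-1495/6) = -6/1495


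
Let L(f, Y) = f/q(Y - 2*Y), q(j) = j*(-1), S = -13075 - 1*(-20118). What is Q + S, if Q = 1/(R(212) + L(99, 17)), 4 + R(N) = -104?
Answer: 12233674/1737 ≈ 7043.0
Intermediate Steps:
S = 7043 (S = -13075 + 20118 = 7043)
q(j) = -j
L(f, Y) = f/Y (L(f, Y) = f/((-(Y - 2*Y))) = f/((-(-1)*Y)) = f/Y)
R(N) = -108 (R(N) = -4 - 104 = -108)
Q = -17/1737 (Q = 1/(-108 + 99/17) = 1/(-1737/17) = -17/1737 ≈ -0.0097870)
Q + S = -17/1737 + 7043 = 12233674/1737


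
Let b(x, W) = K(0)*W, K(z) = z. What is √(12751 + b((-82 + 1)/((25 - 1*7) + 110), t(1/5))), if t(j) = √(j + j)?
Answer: √12751 ≈ 112.92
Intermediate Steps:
t(j) = √2*√j (t(j) = √(2*j) = √2*√j)
b(x, W) = 0 (b(x, W) = 0*W = 0)
√(12751 + b((-82 + 1)/((25 - 1*7) + 110), t(1/5))) = √(12751 + 0) = √12751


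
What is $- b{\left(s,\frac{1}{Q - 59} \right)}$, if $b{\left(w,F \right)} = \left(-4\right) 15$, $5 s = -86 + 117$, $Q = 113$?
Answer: $60$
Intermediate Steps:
$s = \frac{31}{5}$ ($s = \frac{-86 + 117}{5} = \frac{1}{5} \cdot 31 = \frac{31}{5} \approx 6.2$)
$b{\left(w,F \right)} = -60$
$- b{\left(s,\frac{1}{Q - 59} \right)} = \left(-1\right) \left(-60\right) = 60$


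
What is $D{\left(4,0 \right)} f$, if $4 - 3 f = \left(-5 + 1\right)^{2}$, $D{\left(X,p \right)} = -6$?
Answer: $24$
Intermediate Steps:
$f = -4$ ($f = \frac{4}{3} - \frac{\left(-5 + 1\right)^{2}}{3} = \frac{4}{3} - \frac{\left(-4\right)^{2}}{3} = \frac{4}{3} - \frac{16}{3} = -4$)
$D{\left(4,0 \right)} f = \left(-6\right) \left(-4\right) = 24$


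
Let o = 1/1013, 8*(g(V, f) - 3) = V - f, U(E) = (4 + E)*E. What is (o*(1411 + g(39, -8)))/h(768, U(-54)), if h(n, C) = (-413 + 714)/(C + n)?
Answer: 9848253/609826 ≈ 16.149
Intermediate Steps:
U(E) = E*(4 + E)
h(n, C) = 301/(C + n)
g(V, f) = 3 - f/8 + V/8 (g(V, f) = 3 + (V - f)/8 = 3 + (-f/8 + V/8) = 3 - f/8 + V/8)
o = 1/1013 ≈ 0.00098717
(o*(1411 + g(39, -8)))/h(768, U(-54)) = ((1411 + (3 - ⅛*(-8) + (⅛)*39))/1013)/((301/(-54*(4 - 54) + 768))) = ((1411 + (3 + 1 + 39/8))/1013)/((301/(-54*(-50) + 768))) = ((1411 + 71/8)/1013)/((301/(2700 + 768))) = ((1/1013)*(11359/8))/((301/3468)) = 11359/(8104*((301*(1/3468)))) = 11359/(8104*(301/3468)) = (11359/8104)*(3468/301) = 9848253/609826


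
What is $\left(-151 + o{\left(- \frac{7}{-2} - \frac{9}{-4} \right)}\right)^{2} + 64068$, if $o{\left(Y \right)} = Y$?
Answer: $\frac{1362649}{16} \approx 85166.0$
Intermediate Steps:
$\left(-151 + o{\left(- \frac{7}{-2} - \frac{9}{-4} \right)}\right)^{2} + 64068 = \left(-151 - \left(- \frac{9}{4} - \frac{7}{2}\right)\right)^{2} + 64068 = \left(-151 - - \frac{23}{4}\right)^{2} + 64068 = \left(-151 + \left(\frac{7}{2} + \frac{9}{4}\right)\right)^{2} + 64068 = \left(-151 + \frac{23}{4}\right)^{2} + 64068 = \left(- \frac{581}{4}\right)^{2} + 64068 = \frac{337561}{16} + 64068 = \frac{1362649}{16}$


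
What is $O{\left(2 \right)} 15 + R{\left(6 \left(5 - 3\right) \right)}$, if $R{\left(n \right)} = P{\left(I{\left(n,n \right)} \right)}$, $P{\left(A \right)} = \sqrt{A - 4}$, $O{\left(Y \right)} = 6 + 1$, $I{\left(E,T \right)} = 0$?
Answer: $105 + 2 i \approx 105.0 + 2.0 i$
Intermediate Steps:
$O{\left(Y \right)} = 7$
$P{\left(A \right)} = \sqrt{-4 + A}$
$R{\left(n \right)} = 2 i$ ($R{\left(n \right)} = \sqrt{-4 + 0} = \sqrt{-4} = 2 i$)
$O{\left(2 \right)} 15 + R{\left(6 \left(5 - 3\right) \right)} = 7 \cdot 15 + 2 i = 105 + 2 i$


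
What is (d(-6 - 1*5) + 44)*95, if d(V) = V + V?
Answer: 2090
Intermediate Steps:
d(V) = 2*V
(d(-6 - 1*5) + 44)*95 = (2*(-6 - 1*5) + 44)*95 = (2*(-6 - 5) + 44)*95 = (2*(-11) + 44)*95 = (-22 + 44)*95 = 22*95 = 2090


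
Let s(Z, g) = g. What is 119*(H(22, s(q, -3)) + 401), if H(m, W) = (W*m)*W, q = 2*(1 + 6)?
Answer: 71281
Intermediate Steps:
q = 14 (q = 2*7 = 14)
H(m, W) = m*W²
119*(H(22, s(q, -3)) + 401) = 119*(22*(-3)² + 401) = 119*(22*9 + 401) = 119*(198 + 401) = 119*599 = 71281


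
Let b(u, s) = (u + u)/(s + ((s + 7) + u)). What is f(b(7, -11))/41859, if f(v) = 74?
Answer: 74/41859 ≈ 0.0017678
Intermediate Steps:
b(u, s) = 2*u/(7 + u + 2*s) (b(u, s) = (2*u)/(s + ((7 + s) + u)) = (2*u)/(s + (7 + s + u)) = (2*u)/(7 + u + 2*s) = 2*u/(7 + u + 2*s))
f(b(7, -11))/41859 = 74/41859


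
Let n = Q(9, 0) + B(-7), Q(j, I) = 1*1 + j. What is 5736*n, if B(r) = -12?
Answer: -11472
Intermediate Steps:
Q(j, I) = 1 + j
n = -2 (n = (1 + 9) - 12 = 10 - 12 = -2)
5736*n = 5736*(-2) = -11472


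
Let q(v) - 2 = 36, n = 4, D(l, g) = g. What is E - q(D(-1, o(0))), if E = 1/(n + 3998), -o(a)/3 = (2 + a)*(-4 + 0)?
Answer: -152075/4002 ≈ -38.000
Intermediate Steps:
o(a) = 24 + 12*a (o(a) = -3*(2 + a)*(-4 + 0) = -3*(2 + a)*(-4) = -3*(-8 - 4*a) = 24 + 12*a)
E = 1/4002 (E = 1/(4 + 3998) = 1/4002 ≈ 0.00024988)
q(v) = 38 (q(v) = 2 + 36 = 38)
E - q(D(-1, o(0))) = 1/4002 - 1*38 = 1/4002 - 38 = -152075/4002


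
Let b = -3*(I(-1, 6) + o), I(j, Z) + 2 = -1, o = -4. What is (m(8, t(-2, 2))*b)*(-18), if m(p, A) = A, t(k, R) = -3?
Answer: 1134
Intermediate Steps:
I(j, Z) = -3 (I(j, Z) = -2 - 1 = -3)
b = 21 (b = -3*(-3 - 4) = -3*(-7) = 21)
(m(8, t(-2, 2))*b)*(-18) = -3*21*(-18) = -63*(-18) = 1134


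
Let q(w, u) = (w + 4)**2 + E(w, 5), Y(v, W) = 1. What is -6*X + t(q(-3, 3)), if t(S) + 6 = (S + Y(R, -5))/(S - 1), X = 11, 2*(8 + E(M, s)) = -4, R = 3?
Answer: -356/5 ≈ -71.200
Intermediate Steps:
E(M, s) = -10 (E(M, s) = -8 + (1/2)*(-4) = -8 - 2 = -10)
q(w, u) = -10 + (4 + w)**2 (q(w, u) = (w + 4)**2 - 10 = (4 + w)**2 - 10 = -10 + (4 + w)**2)
t(S) = -6 + (1 + S)/(-1 + S) (t(S) = -6 + (S + 1)/(S - 1) = -6 + (1 + S)/(-1 + S))
-6*X + t(q(-3, 3)) = -6*11 + (7 - 5*(-10 + (4 - 3)**2))/(-1 + (-10 + (4 - 3)**2)) = -66 + (7 - 5*(-10 + 1**2))/(-1 + (-10 + 1**2)) = -66 + (7 - 5*(-10 + 1))/(-1 + (-10 + 1)) = -66 + (7 - 5*(-9))/(-1 - 9) = -66 + (7 + 45)/(-10) = -66 - 1/10*52 = -66 - 26/5 = -356/5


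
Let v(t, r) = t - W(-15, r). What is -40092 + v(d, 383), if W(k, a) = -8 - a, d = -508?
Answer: -40209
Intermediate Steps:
v(t, r) = 8 + r + t (v(t, r) = t - (-8 - r) = t + (8 + r) = 8 + r + t)
-40092 + v(d, 383) = -40092 + (8 + 383 - 508) = -40092 - 117 = -40209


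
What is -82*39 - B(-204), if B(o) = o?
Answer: -2994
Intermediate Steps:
-82*39 - B(-204) = -82*39 - 1*(-204) = -3198 + 204 = -2994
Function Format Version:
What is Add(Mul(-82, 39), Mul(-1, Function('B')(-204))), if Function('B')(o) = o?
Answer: -2994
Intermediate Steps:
Add(Mul(-82, 39), Mul(-1, Function('B')(-204))) = Add(Mul(-82, 39), Mul(-1, -204)) = Add(-3198, 204) = -2994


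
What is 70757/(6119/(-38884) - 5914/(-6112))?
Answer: 2102004803632/24070081 ≈ 87329.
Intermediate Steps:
70757/(6119/(-38884) - 5914/(-6112)) = 70757/(6119*(-1/38884) - 5914*(-1/6112)) = 70757/(-6119/38884 + 2957/3056) = 70757/(24070081/29707376) = 70757*(29707376/24070081) = 2102004803632/24070081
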